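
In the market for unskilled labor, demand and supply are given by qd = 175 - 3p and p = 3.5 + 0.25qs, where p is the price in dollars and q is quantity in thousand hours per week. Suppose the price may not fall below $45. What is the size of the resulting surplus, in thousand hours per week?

Rearranging supply gives qs = 4p - 14. Without the control the market clears where 175 - 3p = 4p - 14, i.e. p* = 27 and q* = 94.
Since 45 > 27, the floor is binding.
At p = 45: qd = 175 - 3·45 = 40 and qs = 4·45 - 14 = 166.
Surplus = qs - qd = 166 - 40 = 126.

126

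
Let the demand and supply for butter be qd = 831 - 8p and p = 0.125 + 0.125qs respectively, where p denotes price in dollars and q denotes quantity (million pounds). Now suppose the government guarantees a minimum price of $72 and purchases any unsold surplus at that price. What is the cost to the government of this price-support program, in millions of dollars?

Rearranging supply gives qs = 8p - 1. Equilibrium: 831 - 8p = 8p - 1, so 832 = 16p and p* = 52, q* = 415.
Because the floor (72) lies above the market-clearing price, it is binding.
At p = 72: qd = 831 - 8·72 = 255 and qs = 8·72 - 1 = 575.
Surplus = qs - qd = 320.
Government expenditure = surplus × support price = 320 × 72 = 23040.

23040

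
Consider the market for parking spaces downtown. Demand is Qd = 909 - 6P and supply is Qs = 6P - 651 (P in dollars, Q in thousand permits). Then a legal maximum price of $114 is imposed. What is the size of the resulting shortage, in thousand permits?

Setting quantity demanded equal to quantity supplied, 909 - 6P = 6P - 651, gives P* = 130 and Q* = 129.
Because the ceiling (114) lies below the market-clearing price, it is binding.
At P = 114: Qd = 909 - 6·114 = 225 and Qs = 6·114 - 651 = 33.
Shortage = Qd - Qs = 225 - 33 = 192.

192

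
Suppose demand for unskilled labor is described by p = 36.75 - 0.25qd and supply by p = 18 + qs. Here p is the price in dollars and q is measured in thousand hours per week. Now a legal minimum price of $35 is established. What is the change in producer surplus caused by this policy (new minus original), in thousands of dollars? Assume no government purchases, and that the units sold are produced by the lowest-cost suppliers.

-18

Rearranging demand gives qd = 147 - 4p; rearranging supply gives qs = p - 18. Equilibrium: 147 - 4p = p - 18, so 165 = 5p and p* = 33, q* = 15.
Because the floor (35) lies above the market-clearing price, it is binding.
At p = 35: qd = 147 - 4·35 = 7 and qs = 35 - 18 = 17.
Producer surplus without the control is ½ · (33 - 18) · 15 = 112.5.
With the floor, 7 units are sold at 35. The supply price at q = 7 is 25, so PS = ½ · [(35 - 18) + (35 - 25)] · 7 = 94.5.
Change in producer surplus = 94.5 - 112.5 = -18.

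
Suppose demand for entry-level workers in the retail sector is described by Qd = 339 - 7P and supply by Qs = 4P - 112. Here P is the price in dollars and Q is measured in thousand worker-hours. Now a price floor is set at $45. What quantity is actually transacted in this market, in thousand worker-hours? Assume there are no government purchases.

Setting quantity demanded equal to quantity supplied, 339 - 7P = 4P - 112, gives P* = 41 and Q* = 52.
Because the floor (45) lies above the market-clearing price, it is binding.
At P = 45: Qd = 339 - 7·45 = 24 and Qs = 4·45 - 112 = 68.
The quantity actually transacted is the short side, demand: 24.

24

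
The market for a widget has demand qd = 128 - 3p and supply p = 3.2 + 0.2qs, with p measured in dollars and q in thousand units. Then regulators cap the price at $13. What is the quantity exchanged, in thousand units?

49

Rearranging supply gives qs = 5p - 16. Equilibrium: 128 - 3p = 5p - 16, so 144 = 8p and p* = 18, q* = 74.
Because the ceiling (13) lies below the market-clearing price, it is binding.
At p = 13: qd = 128 - 3·13 = 89 and qs = 5·13 - 16 = 49.
The quantity actually transacted is the short side, supply: 49.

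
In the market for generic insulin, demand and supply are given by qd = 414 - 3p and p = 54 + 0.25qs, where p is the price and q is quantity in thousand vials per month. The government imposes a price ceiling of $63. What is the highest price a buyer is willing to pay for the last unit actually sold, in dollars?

126

Rearranging supply gives qs = 4p - 216. Equilibrium: 414 - 3p = 4p - 216, so 630 = 7p and p* = 90, q* = 144.
Since 63 < 90, the ceiling is binding.
At p = 63: qd = 414 - 3·63 = 225 and qs = 4·63 - 216 = 36.
Only 36 units reach the market. On the demand curve, the marginal buyer's willingness to pay at q = 36 is (414 - 36)/3 = 126.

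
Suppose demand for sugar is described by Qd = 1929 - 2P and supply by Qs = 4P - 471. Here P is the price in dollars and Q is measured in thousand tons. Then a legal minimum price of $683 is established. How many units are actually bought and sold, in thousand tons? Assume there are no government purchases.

563

Equilibrium: 1929 - 2P = 4P - 471, so 2400 = 6P and P* = 400, Q* = 1129.
Because the floor (683) lies above the market-clearing price, it is binding.
At P = 683: Qd = 1929 - 2·683 = 563 and Qs = 4·683 - 471 = 2261.
The quantity actually transacted is the short side, demand: 563.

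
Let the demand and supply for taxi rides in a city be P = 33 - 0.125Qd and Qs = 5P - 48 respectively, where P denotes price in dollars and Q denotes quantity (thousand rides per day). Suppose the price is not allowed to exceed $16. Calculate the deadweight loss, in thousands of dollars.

260

Rearranging demand gives Qd = 264 - 8P. Without the control the market clears where 264 - 8P = 5P - 48, i.e. P* = 24 and Q* = 72.
Because the ceiling (16) lies below the market-clearing price, it is binding.
At P = 16: Qd = 264 - 8·16 = 136 and Qs = 5·16 - 48 = 32.
Quantity traded falls to 32. At Q = 32 the demand price is (264 - 32)/8 = 29 and the supply price is (48 + 32)/5 = 16.
Deadweight loss = ½ · (29 - 16) · (72 - 32) = ½ · 13 · 40 = 260.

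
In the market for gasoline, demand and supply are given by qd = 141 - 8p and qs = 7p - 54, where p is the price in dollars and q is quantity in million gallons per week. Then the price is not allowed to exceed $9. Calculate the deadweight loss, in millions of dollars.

Equilibrium: 141 - 8p = 7p - 54, so 195 = 15p and p* = 13, q* = 37.
Since 9 < 13, the ceiling is binding.
At p = 9: qd = 141 - 8·9 = 69 and qs = 7·9 - 54 = 9.
Quantity traded falls to 9. At q = 9 the demand price is (141 - 9)/8 = 16.5 and the supply price is (54 + 9)/7 = 9.
Deadweight loss = ½ · (16.5 - 9) · (37 - 9) = ½ · 7.5 · 28 = 105.

105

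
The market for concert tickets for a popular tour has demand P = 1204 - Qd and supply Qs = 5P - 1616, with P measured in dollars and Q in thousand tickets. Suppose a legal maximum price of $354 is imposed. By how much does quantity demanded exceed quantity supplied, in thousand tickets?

696

Rearranging demand gives Qd = 1204 - P. Without the control the market clears where 1204 - P = 5P - 1616, i.e. P* = 470 and Q* = 734.
Because the ceiling (354) lies below the market-clearing price, it is binding.
At P = 354: Qd = 1204 - 354 = 850 and Qs = 5·354 - 1616 = 154.
Shortage = Qd - Qs = 850 - 154 = 696.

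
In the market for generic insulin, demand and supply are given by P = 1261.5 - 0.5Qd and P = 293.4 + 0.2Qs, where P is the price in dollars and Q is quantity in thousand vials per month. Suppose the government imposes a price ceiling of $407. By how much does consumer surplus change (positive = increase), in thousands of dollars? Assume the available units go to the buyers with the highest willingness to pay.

-73472.25

Rearranging demand gives Qd = 2523 - 2P; rearranging supply gives Qs = 5P - 1467. Without the control the market clears where 2523 - 2P = 5P - 1467, i.e. P* = 570 and Q* = 1383.
Since 407 < 570, the ceiling is binding.
At P = 407: Qd = 2523 - 2·407 = 1709 and Qs = 5·407 - 1467 = 568.
Consumer surplus without the control is ½ · (1261.5 - 570) · 1383 = 478172.25.
With the ceiling, 568 units are sold at 407 (assume they go to the highest-value buyers). The demand price at Q = 568 is 977.5, so CS = ½ · [(1261.5 - 407) + (977.5 - 407)] · 568 = 404700.
Change in consumer surplus = 404700 - 478172.25 = -73472.25.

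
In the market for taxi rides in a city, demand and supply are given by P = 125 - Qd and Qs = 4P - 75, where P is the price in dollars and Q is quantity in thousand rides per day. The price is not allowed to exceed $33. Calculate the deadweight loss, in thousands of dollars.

Rearranging demand gives Qd = 125 - P. Setting quantity demanded equal to quantity supplied, 125 - P = 4P - 75, gives P* = 40 and Q* = 85.
Since 33 < 40, the ceiling is binding.
At P = 33: Qd = 125 - 33 = 92 and Qs = 4·33 - 75 = 57.
Quantity traded falls to 57. At Q = 57 the demand price is 125 - 57 = 68 and the supply price is (75 + 57)/4 = 33.
Deadweight loss = ½ · (68 - 33) · (85 - 57) = ½ · 35 · 28 = 490.

490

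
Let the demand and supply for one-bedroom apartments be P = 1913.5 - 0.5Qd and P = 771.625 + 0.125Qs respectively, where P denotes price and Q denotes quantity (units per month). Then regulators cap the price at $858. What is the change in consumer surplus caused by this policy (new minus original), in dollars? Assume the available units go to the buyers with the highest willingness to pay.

Rearranging demand gives Qd = 3827 - 2P; rearranging supply gives Qs = 8P - 6173. Equilibrium: 3827 - 2P = 8P - 6173, so 10000 = 10P and P* = 1000, Q* = 1827.
The ceiling of 858 is below the equilibrium price 1000, so it binds.
At P = 858: Qd = 3827 - 2·858 = 2111 and Qs = 8·858 - 6173 = 691.
Consumer surplus without the control is ½ · (1913.5 - 1000) · 1827 = 834482.25.
With the ceiling, 691 units are sold at 858 (assume they go to the highest-value buyers). The demand price at Q = 691 is 1568, so CS = ½ · [(1913.5 - 858) + (1568 - 858)] · 691 = 609980.25.
Change in consumer surplus = 609980.25 - 834482.25 = -224502.

-224502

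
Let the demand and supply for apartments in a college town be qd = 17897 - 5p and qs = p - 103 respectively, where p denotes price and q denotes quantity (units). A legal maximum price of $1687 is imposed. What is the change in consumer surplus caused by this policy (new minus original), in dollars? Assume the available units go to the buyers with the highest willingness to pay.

In a free market, 17897 - 5p = p - 103 gives the equilibrium p* = 3000, q* = 2897.
Since 1687 < 3000, the ceiling is binding.
At p = 1687: qd = 17897 - 5·1687 = 9462 and qs = 1687 - 103 = 1584.
Consumer surplus without the control is ½ · (3579.4 - 3000) · 2897 = 839260.9.
With the ceiling, 1584 units are sold at 1687 (assume they go to the highest-value buyers). The demand price at q = 1584 is 3262.6, so CS = ½ · [(3579.4 - 1687) + (3262.6 - 1687)] · 1584 = 2746656.
Change in consumer surplus = 2746656 - 839260.9 = 1907395.1.

1907395.1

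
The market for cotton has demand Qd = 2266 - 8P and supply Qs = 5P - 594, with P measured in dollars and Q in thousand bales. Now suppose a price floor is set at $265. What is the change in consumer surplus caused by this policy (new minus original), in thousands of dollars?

-14670

In a free market, 2266 - 8P = 5P - 594 gives the equilibrium P* = 220, Q* = 506.
Because the floor (265) lies above the market-clearing price, it is binding.
At P = 265: Qd = 2266 - 8·265 = 146 and Qs = 5·265 - 594 = 731.
Consumer surplus without the control is ½ · (283.25 - 220) · 506 = 16002.25.
With the floor, consumers buy 146 units at 265, so CS = ½ · (283.25 - 265) · 146 = 1332.25.
Change in consumer surplus = 1332.25 - 16002.25 = -14670.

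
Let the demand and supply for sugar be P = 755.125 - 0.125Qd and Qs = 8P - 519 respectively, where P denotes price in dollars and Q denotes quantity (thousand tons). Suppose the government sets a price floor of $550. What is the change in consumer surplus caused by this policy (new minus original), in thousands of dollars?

Rearranging demand gives Qd = 6041 - 8P. In a free market, 6041 - 8P = 8P - 519 gives the equilibrium P* = 410, Q* = 2761.
Since 550 > 410, the floor is binding.
At P = 550: Qd = 6041 - 8·550 = 1641 and Qs = 8·550 - 519 = 3881.
Consumer surplus without the control is ½ · (755.125 - 410) · 2761 = 476445.0625.
With the floor, consumers buy 1641 units at 550, so CS = ½ · (755.125 - 550) · 1641 = 168305.0625.
Change in consumer surplus = 168305.0625 - 476445.0625 = -308140.

-308140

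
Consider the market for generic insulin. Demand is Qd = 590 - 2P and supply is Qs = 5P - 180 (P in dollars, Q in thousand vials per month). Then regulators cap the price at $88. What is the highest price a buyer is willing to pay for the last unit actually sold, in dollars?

In a free market, 590 - 2P = 5P - 180 gives the equilibrium P* = 110, Q* = 370.
Because the ceiling (88) lies below the market-clearing price, it is binding.
At P = 88: Qd = 590 - 2·88 = 414 and Qs = 5·88 - 180 = 260.
Only 260 units reach the market. On the demand curve, the marginal buyer's willingness to pay at Q = 260 is (590 - 260)/2 = 165.

165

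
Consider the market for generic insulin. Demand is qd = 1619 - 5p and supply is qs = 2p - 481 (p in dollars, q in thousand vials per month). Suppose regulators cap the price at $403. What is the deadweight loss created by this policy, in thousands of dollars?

0

Without the control the market clears where 1619 - 5p = 2p - 481, i.e. p* = 300 and q* = 119.
The ceiling of 403 is above the equilibrium price 300, so it is not binding; the market clears at p* = 300, q* = 119.
Since the control does not bind, no trades are prevented and deadweight loss is zero.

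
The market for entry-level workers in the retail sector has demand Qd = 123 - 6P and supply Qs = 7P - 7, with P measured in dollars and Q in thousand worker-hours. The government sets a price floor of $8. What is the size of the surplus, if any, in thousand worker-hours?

0

In a free market, 123 - 6P = 7P - 7 gives the equilibrium P* = 10, Q* = 63.
The floor of 8 is below the equilibrium price 10, so it is not binding; the market clears at P* = 10, Q* = 63.
Since the control does not bind, there is no surplus.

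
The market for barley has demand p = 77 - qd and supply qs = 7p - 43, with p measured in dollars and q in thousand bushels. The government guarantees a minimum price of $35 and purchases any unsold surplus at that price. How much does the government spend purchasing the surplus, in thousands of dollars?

5600

Rearranging demand gives qd = 77 - p. Without the control the market clears where 77 - p = 7p - 43, i.e. p* = 15 and q* = 62.
Because the floor (35) lies above the market-clearing price, it is binding.
At p = 35: qd = 77 - 35 = 42 and qs = 7·35 - 43 = 202.
Surplus = qs - qd = 160.
Government expenditure = surplus × support price = 160 × 35 = 5600.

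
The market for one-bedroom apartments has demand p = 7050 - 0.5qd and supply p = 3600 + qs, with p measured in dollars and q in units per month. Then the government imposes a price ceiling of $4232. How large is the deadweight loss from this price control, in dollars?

Rearranging demand gives qd = 14100 - 2p; rearranging supply gives qs = p - 3600. Equilibrium: 14100 - 2p = p - 3600, so 17700 = 3p and p* = 5900, q* = 2300.
Because the ceiling (4232) lies below the market-clearing price, it is binding.
At p = 4232: qd = 14100 - 2·4232 = 5636 and qs = 4232 - 3600 = 632.
Quantity traded falls to 632. At q = 632 the demand price is (14100 - 632)/2 = 6734 and the supply price is 3600 + 632 = 4232.
Deadweight loss = ½ · (6734 - 4232) · (2300 - 632) = ½ · 2502 · 1668 = 2086668.

2086668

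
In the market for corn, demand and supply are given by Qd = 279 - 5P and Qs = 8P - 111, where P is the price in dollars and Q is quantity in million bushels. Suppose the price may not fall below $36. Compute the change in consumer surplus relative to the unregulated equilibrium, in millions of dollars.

Without the control the market clears where 279 - 5P = 8P - 111, i.e. P* = 30 and Q* = 129.
Since 36 > 30, the floor is binding.
At P = 36: Qd = 279 - 5·36 = 99 and Qs = 8·36 - 111 = 177.
Consumer surplus without the control is ½ · (55.8 - 30) · 129 = 1664.1.
With the floor, consumers buy 99 units at 36, so CS = ½ · (55.8 - 36) · 99 = 980.1.
Change in consumer surplus = 980.1 - 1664.1 = -684.

-684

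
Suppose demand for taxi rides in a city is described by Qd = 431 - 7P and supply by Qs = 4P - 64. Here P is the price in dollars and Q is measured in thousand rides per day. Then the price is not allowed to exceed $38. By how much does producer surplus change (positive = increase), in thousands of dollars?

Setting quantity demanded equal to quantity supplied, 431 - 7P = 4P - 64, gives P* = 45 and Q* = 116.
Because the ceiling (38) lies below the market-clearing price, it is binding.
At P = 38: Qd = 431 - 7·38 = 165 and Qs = 4·38 - 64 = 88.
Producer surplus without the control is ½ · (45 - 16) · 116 = 1682.
With the ceiling, producers sell 88 units at 38, so PS = ½ · (38 - 16) · 88 = 968.
Change in producer surplus = 968 - 1682 = -714.

-714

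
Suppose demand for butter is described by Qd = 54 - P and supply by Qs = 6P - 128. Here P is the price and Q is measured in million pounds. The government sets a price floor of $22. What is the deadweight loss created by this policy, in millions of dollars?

0

In a free market, 54 - P = 6P - 128 gives the equilibrium P* = 26, Q* = 28.
The floor of 22 is below the equilibrium price 26, so it is not binding; the market clears at P* = 26, Q* = 28.
Since the control does not bind, no trades are prevented and deadweight loss is zero.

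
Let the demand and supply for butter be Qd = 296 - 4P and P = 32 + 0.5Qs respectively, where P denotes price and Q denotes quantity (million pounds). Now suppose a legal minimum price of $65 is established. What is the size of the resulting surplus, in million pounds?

30

Rearranging supply gives Qs = 2P - 64. Setting quantity demanded equal to quantity supplied, 296 - 4P = 2P - 64, gives P* = 60 and Q* = 56.
Because the floor (65) lies above the market-clearing price, it is binding.
At P = 65: Qd = 296 - 4·65 = 36 and Qs = 2·65 - 64 = 66.
Surplus = Qs - Qd = 66 - 36 = 30.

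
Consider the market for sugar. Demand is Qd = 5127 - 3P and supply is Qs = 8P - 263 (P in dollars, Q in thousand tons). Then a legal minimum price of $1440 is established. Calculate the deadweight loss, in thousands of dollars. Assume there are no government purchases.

1861406.25

Equilibrium: 5127 - 3P = 8P - 263, so 5390 = 11P and P* = 490, Q* = 3657.
The floor of 1440 is above the equilibrium price 490, so it binds.
At P = 1440: Qd = 5127 - 3·1440 = 807 and Qs = 8·1440 - 263 = 11257.
Quantity traded falls to 807. At Q = 807 the demand price is (5127 - 807)/3 = 1440 and the supply price is (263 + 807)/8 = 133.75.
Deadweight loss = ½ · (1440 - 133.75) · (3657 - 807) = ½ · 1306.25 · 2850 = 1861406.25.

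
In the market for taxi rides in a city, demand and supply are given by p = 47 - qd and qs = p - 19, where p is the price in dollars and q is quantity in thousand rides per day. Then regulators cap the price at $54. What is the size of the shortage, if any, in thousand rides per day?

Rearranging demand gives qd = 47 - p. Setting quantity demanded equal to quantity supplied, 47 - p = p - 19, gives p* = 33 and q* = 14.
Since 54 is above p* = 33, the ceiling does not bind and the free-market outcome prevails.
Since the control does not bind, there is no shortage.

0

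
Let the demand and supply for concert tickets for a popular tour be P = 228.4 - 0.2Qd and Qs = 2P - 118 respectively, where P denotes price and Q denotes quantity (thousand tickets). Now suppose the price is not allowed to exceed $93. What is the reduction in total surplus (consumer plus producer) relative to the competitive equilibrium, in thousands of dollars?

Rearranging demand gives Qd = 1142 - 5P. In a free market, 1142 - 5P = 2P - 118 gives the equilibrium P* = 180, Q* = 242.
Because the ceiling (93) lies below the market-clearing price, it is binding.
At P = 93: Qd = 1142 - 5·93 = 677 and Qs = 2·93 - 118 = 68.
Quantity traded falls to 68. At Q = 68 the demand price is (1142 - 68)/5 = 214.8 and the supply price is (118 + 68)/2 = 93.
Deadweight loss = ½ · (214.8 - 93) · (242 - 68) = ½ · 121.8 · 174 = 10596.6.

10596.6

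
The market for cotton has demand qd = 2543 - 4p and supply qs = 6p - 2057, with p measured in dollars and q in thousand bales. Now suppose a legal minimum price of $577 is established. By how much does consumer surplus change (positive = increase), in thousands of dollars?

Without the control the market clears where 2543 - 4p = 6p - 2057, i.e. p* = 460 and q* = 703.
The floor of 577 is above the equilibrium price 460, so it binds.
At p = 577: qd = 2543 - 4·577 = 235 and qs = 6·577 - 2057 = 1405.
Consumer surplus without the control is ½ · (635.75 - 460) · 703 = 61776.125.
With the floor, consumers buy 235 units at 577, so CS = ½ · (635.75 - 577) · 235 = 6903.125.
Change in consumer surplus = 6903.125 - 61776.125 = -54873.

-54873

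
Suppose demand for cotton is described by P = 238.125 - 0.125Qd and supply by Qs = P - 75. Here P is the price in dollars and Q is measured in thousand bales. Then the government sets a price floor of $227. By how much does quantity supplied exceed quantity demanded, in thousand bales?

63

Rearranging demand gives Qd = 1905 - 8P. Setting quantity demanded equal to quantity supplied, 1905 - 8P = P - 75, gives P* = 220 and Q* = 145.
Because the floor (227) lies above the market-clearing price, it is binding.
At P = 227: Qd = 1905 - 8·227 = 89 and Qs = 227 - 75 = 152.
Surplus = Qs - Qd = 152 - 89 = 63.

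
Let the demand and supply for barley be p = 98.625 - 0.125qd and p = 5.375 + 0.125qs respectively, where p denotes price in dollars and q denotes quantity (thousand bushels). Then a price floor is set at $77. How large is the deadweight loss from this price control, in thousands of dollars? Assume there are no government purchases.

Rearranging demand gives qd = 789 - 8p; rearranging supply gives qs = 8p - 43. Setting quantity demanded equal to quantity supplied, 789 - 8p = 8p - 43, gives p* = 52 and q* = 373.
Since 77 > 52, the floor is binding.
At p = 77: qd = 789 - 8·77 = 173 and qs = 8·77 - 43 = 573.
Quantity traded falls to 173. At q = 173 the demand price is (789 - 173)/8 = 77 and the supply price is (43 + 173)/8 = 27.
Deadweight loss = ½ · (77 - 27) · (373 - 173) = ½ · 50 · 200 = 5000.

5000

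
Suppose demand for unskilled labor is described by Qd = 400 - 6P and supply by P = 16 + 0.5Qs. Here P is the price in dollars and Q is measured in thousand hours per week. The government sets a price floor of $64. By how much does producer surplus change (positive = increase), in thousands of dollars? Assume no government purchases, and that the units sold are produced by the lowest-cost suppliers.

-740

Rearranging supply gives Qs = 2P - 32. In a free market, 400 - 6P = 2P - 32 gives the equilibrium P* = 54, Q* = 76.
The floor of 64 is above the equilibrium price 54, so it binds.
At P = 64: Qd = 400 - 6·64 = 16 and Qs = 2·64 - 32 = 96.
Producer surplus without the control is ½ · (54 - 16) · 76 = 1444.
With the floor, 16 units are sold at 64. The supply price at Q = 16 is 24, so PS = ½ · [(64 - 16) + (64 - 24)] · 16 = 704.
Change in producer surplus = 704 - 1444 = -740.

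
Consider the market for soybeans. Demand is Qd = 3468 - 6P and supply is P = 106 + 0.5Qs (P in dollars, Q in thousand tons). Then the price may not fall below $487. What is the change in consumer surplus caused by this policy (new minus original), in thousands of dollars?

Rearranging supply gives Qs = 2P - 212. In a free market, 3468 - 6P = 2P - 212 gives the equilibrium P* = 460, Q* = 708.
Because the floor (487) lies above the market-clearing price, it is binding.
At P = 487: Qd = 3468 - 6·487 = 546 and Qs = 2·487 - 212 = 762.
Consumer surplus without the control is ½ · (578 - 460) · 708 = 41772.
With the floor, consumers buy 546 units at 487, so CS = ½ · (578 - 487) · 546 = 24843.
Change in consumer surplus = 24843 - 41772 = -16929.

-16929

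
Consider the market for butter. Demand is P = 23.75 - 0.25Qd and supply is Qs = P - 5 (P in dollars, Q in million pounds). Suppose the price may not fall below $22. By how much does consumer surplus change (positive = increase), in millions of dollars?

-22

Rearranging demand gives Qd = 95 - 4P. In a free market, 95 - 4P = P - 5 gives the equilibrium P* = 20, Q* = 15.
Since 22 > 20, the floor is binding.
At P = 22: Qd = 95 - 4·22 = 7 and Qs = 22 - 5 = 17.
Consumer surplus without the control is ½ · (23.75 - 20) · 15 = 28.125.
With the floor, consumers buy 7 units at 22, so CS = ½ · (23.75 - 22) · 7 = 6.125.
Change in consumer surplus = 6.125 - 28.125 = -22.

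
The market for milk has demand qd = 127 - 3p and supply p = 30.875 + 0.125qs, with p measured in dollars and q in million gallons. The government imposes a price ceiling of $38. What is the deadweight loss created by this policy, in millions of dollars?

0

Rearranging supply gives qs = 8p - 247. Equilibrium: 127 - 3p = 8p - 247, so 374 = 11p and p* = 34, q* = 25.
The ceiling of 38 is above the equilibrium price 34, so it is not binding; the market clears at p* = 34, q* = 25.
Since the control does not bind, no trades are prevented and deadweight loss is zero.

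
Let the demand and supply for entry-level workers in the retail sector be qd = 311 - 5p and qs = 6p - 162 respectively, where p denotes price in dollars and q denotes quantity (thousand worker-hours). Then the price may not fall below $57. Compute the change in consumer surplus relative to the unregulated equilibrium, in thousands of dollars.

-854

Without the control the market clears where 311 - 5p = 6p - 162, i.e. p* = 43 and q* = 96.
The floor of 57 is above the equilibrium price 43, so it binds.
At p = 57: qd = 311 - 5·57 = 26 and qs = 6·57 - 162 = 180.
Consumer surplus without the control is ½ · (62.2 - 43) · 96 = 921.6.
With the floor, consumers buy 26 units at 57, so CS = ½ · (62.2 - 57) · 26 = 67.6.
Change in consumer surplus = 67.6 - 921.6 = -854.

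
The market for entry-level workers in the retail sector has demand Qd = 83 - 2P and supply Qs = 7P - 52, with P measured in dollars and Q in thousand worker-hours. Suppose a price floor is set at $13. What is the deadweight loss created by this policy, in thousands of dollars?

0

Equilibrium: 83 - 2P = 7P - 52, so 135 = 9P and P* = 15, Q* = 53.
The floor of 13 is below the equilibrium price 15, so it is not binding; the market clears at P* = 15, Q* = 53.
Since the control does not bind, no trades are prevented and deadweight loss is zero.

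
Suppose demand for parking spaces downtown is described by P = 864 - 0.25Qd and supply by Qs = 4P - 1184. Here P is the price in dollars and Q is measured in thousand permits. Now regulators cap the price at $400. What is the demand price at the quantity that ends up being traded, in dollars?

Rearranging demand gives Qd = 3456 - 4P. In a free market, 3456 - 4P = 4P - 1184 gives the equilibrium P* = 580, Q* = 1136.
The ceiling of 400 is below the equilibrium price 580, so it binds.
At P = 400: Qd = 3456 - 4·400 = 1856 and Qs = 4·400 - 1184 = 416.
Only 416 units reach the market. On the demand curve, the marginal buyer's willingness to pay at Q = 416 is (3456 - 416)/4 = 760.

760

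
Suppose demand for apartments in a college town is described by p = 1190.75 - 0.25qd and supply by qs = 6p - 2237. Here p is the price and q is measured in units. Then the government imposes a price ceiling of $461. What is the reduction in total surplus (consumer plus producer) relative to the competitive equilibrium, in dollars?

428407.5

Rearranging demand gives qd = 4763 - 4p. In a free market, 4763 - 4p = 6p - 2237 gives the equilibrium p* = 700, q* = 1963.
The ceiling of 461 is below the equilibrium price 700, so it binds.
At p = 461: qd = 4763 - 4·461 = 2919 and qs = 6·461 - 2237 = 529.
Quantity traded falls to 529. At q = 529 the demand price is (4763 - 529)/4 = 1058.5 and the supply price is (2237 + 529)/6 = 461.
Deadweight loss = ½ · (1058.5 - 461) · (1963 - 529) = ½ · 597.5 · 1434 = 428407.5.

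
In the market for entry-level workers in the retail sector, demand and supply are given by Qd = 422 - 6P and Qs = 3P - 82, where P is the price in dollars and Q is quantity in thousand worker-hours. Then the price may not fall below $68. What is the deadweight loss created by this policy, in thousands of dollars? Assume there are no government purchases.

Equilibrium: 422 - 6P = 3P - 82, so 504 = 9P and P* = 56, Q* = 86.
Since 68 > 56, the floor is binding.
At P = 68: Qd = 422 - 6·68 = 14 and Qs = 3·68 - 82 = 122.
Quantity traded falls to 14. At Q = 14 the demand price is (422 - 14)/6 = 68 and the supply price is (82 + 14)/3 = 32.
Deadweight loss = ½ · (68 - 32) · (86 - 14) = ½ · 36 · 72 = 1296.

1296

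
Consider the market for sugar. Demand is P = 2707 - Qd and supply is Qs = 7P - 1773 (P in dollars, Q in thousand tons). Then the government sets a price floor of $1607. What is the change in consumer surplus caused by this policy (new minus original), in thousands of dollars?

-1699804.5

Rearranging demand gives Qd = 2707 - P. Without the control the market clears where 2707 - P = 7P - 1773, i.e. P* = 560 and Q* = 2147.
Because the floor (1607) lies above the market-clearing price, it is binding.
At P = 1607: Qd = 2707 - 1607 = 1100 and Qs = 7·1607 - 1773 = 9476.
Consumer surplus without the control is ½ · (2707 - 560) · 2147 = 2304804.5.
With the floor, consumers buy 1100 units at 1607, so CS = ½ · (2707 - 1607) · 1100 = 605000.
Change in consumer surplus = 605000 - 2304804.5 = -1699804.5.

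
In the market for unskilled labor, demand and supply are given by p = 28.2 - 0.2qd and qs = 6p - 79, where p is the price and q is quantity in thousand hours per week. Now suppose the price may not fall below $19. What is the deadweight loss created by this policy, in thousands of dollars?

0

Rearranging demand gives qd = 141 - 5p. Without the control the market clears where 141 - 5p = 6p - 79, i.e. p* = 20 and q* = 41.
The floor of 19 is below the equilibrium price 20, so it is not binding; the market clears at p* = 20, q* = 41.
Since the control does not bind, no trades are prevented and deadweight loss is zero.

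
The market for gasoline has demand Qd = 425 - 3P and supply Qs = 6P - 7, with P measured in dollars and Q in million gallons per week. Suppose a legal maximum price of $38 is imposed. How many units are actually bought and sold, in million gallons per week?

Equilibrium: 425 - 3P = 6P - 7, so 432 = 9P and P* = 48, Q* = 281.
Since 38 < 48, the ceiling is binding.
At P = 38: Qd = 425 - 3·38 = 311 and Qs = 6·38 - 7 = 221.
The quantity actually transacted is the short side, supply: 221.

221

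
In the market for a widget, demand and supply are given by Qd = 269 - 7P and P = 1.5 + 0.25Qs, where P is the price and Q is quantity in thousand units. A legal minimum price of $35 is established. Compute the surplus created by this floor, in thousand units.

110

Rearranging supply gives Qs = 4P - 6. Setting quantity demanded equal to quantity supplied, 269 - 7P = 4P - 6, gives P* = 25 and Q* = 94.
Because the floor (35) lies above the market-clearing price, it is binding.
At P = 35: Qd = 269 - 7·35 = 24 and Qs = 4·35 - 6 = 134.
Surplus = Qs - Qd = 134 - 24 = 110.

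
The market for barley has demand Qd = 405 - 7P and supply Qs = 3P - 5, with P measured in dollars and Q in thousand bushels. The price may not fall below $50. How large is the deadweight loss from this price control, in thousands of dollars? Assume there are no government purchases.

Equilibrium: 405 - 7P = 3P - 5, so 410 = 10P and P* = 41, Q* = 118.
The floor of 50 is above the equilibrium price 41, so it binds.
At P = 50: Qd = 405 - 7·50 = 55 and Qs = 3·50 - 5 = 145.
Quantity traded falls to 55. At Q = 55 the demand price is (405 - 55)/7 = 50 and the supply price is (5 + 55)/3 = 20.
Deadweight loss = ½ · (50 - 20) · (118 - 55) = ½ · 30 · 63 = 945.

945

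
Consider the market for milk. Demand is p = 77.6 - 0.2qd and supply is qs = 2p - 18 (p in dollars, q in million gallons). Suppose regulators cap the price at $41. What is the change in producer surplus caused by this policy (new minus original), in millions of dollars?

-1377

Rearranging demand gives qd = 388 - 5p. In a free market, 388 - 5p = 2p - 18 gives the equilibrium p* = 58, q* = 98.
Because the ceiling (41) lies below the market-clearing price, it is binding.
At p = 41: qd = 388 - 5·41 = 183 and qs = 2·41 - 18 = 64.
Producer surplus without the control is ½ · (58 - 9) · 98 = 2401.
With the ceiling, producers sell 64 units at 41, so PS = ½ · (41 - 9) · 64 = 1024.
Change in producer surplus = 1024 - 2401 = -1377.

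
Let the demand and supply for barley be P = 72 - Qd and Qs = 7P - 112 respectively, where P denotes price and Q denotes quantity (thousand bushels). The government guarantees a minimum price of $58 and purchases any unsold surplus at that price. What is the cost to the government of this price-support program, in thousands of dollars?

Rearranging demand gives Qd = 72 - P. Without the control the market clears where 72 - P = 7P - 112, i.e. P* = 23 and Q* = 49.
Because the floor (58) lies above the market-clearing price, it is binding.
At P = 58: Qd = 72 - 58 = 14 and Qs = 7·58 - 112 = 294.
Surplus = Qs - Qd = 280.
Government expenditure = surplus × support price = 280 × 58 = 16240.

16240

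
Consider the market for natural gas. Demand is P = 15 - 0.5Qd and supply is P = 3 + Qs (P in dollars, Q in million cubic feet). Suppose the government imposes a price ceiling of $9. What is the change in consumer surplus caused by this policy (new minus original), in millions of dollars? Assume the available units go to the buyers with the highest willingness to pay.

11

Rearranging demand gives Qd = 30 - 2P; rearranging supply gives Qs = P - 3. Equilibrium: 30 - 2P = P - 3, so 33 = 3P and P* = 11, Q* = 8.
The ceiling of 9 is below the equilibrium price 11, so it binds.
At P = 9: Qd = 30 - 2·9 = 12 and Qs = 9 - 3 = 6.
Consumer surplus without the control is ½ · (15 - 11) · 8 = 16.
With the ceiling, 6 units are sold at 9 (assume they go to the highest-value buyers). The demand price at Q = 6 is 12, so CS = ½ · [(15 - 9) + (12 - 9)] · 6 = 27.
Change in consumer surplus = 27 - 16 = 11.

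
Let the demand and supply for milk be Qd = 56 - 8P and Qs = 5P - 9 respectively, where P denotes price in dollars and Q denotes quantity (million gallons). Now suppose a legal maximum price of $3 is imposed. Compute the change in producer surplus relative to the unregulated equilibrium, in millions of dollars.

-22

Equilibrium: 56 - 8P = 5P - 9, so 65 = 13P and P* = 5, Q* = 16.
Since 3 < 5, the ceiling is binding.
At P = 3: Qd = 56 - 8·3 = 32 and Qs = 5·3 - 9 = 6.
Producer surplus without the control is ½ · (5 - 1.8) · 16 = 25.6.
With the ceiling, producers sell 6 units at 3, so PS = ½ · (3 - 1.8) · 6 = 3.6.
Change in producer surplus = 3.6 - 25.6 = -22.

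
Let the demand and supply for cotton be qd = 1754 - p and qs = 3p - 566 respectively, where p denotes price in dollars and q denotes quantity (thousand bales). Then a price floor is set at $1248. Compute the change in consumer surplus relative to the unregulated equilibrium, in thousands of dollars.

Equilibrium: 1754 - p = 3p - 566, so 2320 = 4p and p* = 580, q* = 1174.
Since 1248 > 580, the floor is binding.
At p = 1248: qd = 1754 - 1248 = 506 and qs = 3·1248 - 566 = 3178.
Consumer surplus without the control is ½ · (1754 - 580) · 1174 = 689138.
With the floor, consumers buy 506 units at 1248, so CS = ½ · (1754 - 1248) · 506 = 128018.
Change in consumer surplus = 128018 - 689138 = -561120.

-561120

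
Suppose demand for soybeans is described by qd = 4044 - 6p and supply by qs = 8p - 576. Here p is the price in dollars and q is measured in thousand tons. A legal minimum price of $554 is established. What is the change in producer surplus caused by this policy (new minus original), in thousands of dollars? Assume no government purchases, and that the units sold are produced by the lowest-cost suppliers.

Setting quantity demanded equal to quantity supplied, 4044 - 6p = 8p - 576, gives p* = 330 and q* = 2064.
The floor of 554 is above the equilibrium price 330, so it binds.
At p = 554: qd = 4044 - 6·554 = 720 and qs = 8·554 - 576 = 3856.
Producer surplus without the control is ½ · (330 - 72) · 2064 = 266256.
With the floor, 720 units are sold at 554. The supply price at q = 720 is 162, so PS = ½ · [(554 - 72) + (554 - 162)] · 720 = 314640.
Change in producer surplus = 314640 - 266256 = 48384.

48384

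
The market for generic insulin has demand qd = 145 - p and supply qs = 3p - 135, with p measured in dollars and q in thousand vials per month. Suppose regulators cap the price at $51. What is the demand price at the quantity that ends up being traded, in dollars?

127

Setting quantity demanded equal to quantity supplied, 145 - p = 3p - 135, gives p* = 70 and q* = 75.
Since 51 < 70, the ceiling is binding.
At p = 51: qd = 145 - 51 = 94 and qs = 3·51 - 135 = 18.
Only 18 units reach the market. On the demand curve, the marginal buyer's willingness to pay at q = 18 is (145 - 18) = 127.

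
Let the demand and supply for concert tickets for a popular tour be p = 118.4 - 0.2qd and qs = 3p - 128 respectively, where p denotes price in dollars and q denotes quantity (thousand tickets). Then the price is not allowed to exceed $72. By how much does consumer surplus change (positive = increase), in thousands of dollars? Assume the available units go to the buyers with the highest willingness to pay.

1292.4

Rearranging demand gives qd = 592 - 5p. Setting quantity demanded equal to quantity supplied, 592 - 5p = 3p - 128, gives p* = 90 and q* = 142.
The ceiling of 72 is below the equilibrium price 90, so it binds.
At p = 72: qd = 592 - 5·72 = 232 and qs = 3·72 - 128 = 88.
Consumer surplus without the control is ½ · (118.4 - 90) · 142 = 2016.4.
With the ceiling, 88 units are sold at 72 (assume they go to the highest-value buyers). The demand price at q = 88 is 100.8, so CS = ½ · [(118.4 - 72) + (100.8 - 72)] · 88 = 3308.8.
Change in consumer surplus = 3308.8 - 2016.4 = 1292.4.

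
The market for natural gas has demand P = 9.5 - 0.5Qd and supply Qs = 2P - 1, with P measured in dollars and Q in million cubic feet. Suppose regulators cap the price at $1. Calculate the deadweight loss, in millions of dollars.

Rearranging demand gives Qd = 19 - 2P. In a free market, 19 - 2P = 2P - 1 gives the equilibrium P* = 5, Q* = 9.
The ceiling of 1 is below the equilibrium price 5, so it binds.
At P = 1: Qd = 19 - 2·1 = 17 and Qs = 2·1 - 1 = 1.
Quantity traded falls to 1. At Q = 1 the demand price is (19 - 1)/2 = 9 and the supply price is (1 + 1)/2 = 1.
Deadweight loss = ½ · (9 - 1) · (9 - 1) = ½ · 8 · 8 = 32.

32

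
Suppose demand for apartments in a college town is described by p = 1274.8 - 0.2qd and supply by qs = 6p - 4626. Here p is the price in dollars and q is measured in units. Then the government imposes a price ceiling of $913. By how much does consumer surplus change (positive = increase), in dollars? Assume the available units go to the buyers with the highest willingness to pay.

Rearranging demand gives qd = 6374 - 5p. In a free market, 6374 - 5p = 6p - 4626 gives the equilibrium p* = 1000, q* = 1374.
Since 913 < 1000, the ceiling is binding.
At p = 913: qd = 6374 - 5·913 = 1809 and qs = 6·913 - 4626 = 852.
Consumer surplus without the control is ½ · (1274.8 - 1000) · 1374 = 188787.6.
With the ceiling, 852 units are sold at 913 (assume they go to the highest-value buyers). The demand price at q = 852 is 1104.4, so CS = ½ · [(1274.8 - 913) + (1104.4 - 913)] · 852 = 235663.2.
Change in consumer surplus = 235663.2 - 188787.6 = 46875.6.

46875.6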